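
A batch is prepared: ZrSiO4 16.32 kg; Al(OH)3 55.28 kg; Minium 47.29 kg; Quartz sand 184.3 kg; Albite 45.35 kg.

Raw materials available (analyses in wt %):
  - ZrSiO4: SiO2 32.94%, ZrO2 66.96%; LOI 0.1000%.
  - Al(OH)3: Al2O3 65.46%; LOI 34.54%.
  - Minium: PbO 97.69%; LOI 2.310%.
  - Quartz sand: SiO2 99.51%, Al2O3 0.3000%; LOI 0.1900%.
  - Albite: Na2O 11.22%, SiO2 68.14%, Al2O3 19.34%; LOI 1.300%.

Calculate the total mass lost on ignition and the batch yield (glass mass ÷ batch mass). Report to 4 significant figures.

LOI loss = 21.14 kg; glass = 327.4 kg; yield = 93.93%

Working values are shown, rounded to four significant digits, between the steps; every computation keeps full float precision at every stage; every reported value includes exactly one rounding — derived quantities, which include the yield, the totals, net glass mass, five oxide percentages, ignition loss, are rebuilt at full float precision, as given in the problem or answer text, from the weighed amounts at 327.4 kg of glass.
Loss on ignition, line by line:
  ZrSiO4: 16.32 × 0.001000 = 0.01632 kg
  Al(OH)3: 55.28 × 0.3454 = 19.09 kg
  Minium: 47.29 × 0.02310 = 1.092 kg
  Quartz sand: 184.3 × 0.001900 = 0.3502 kg
  Albite: 45.35 × 0.01300 = 0.5896 kg
Total LOI = 21.14 kg
Glass = batch − LOI = 348.5 − 21.14 = 327.4 kg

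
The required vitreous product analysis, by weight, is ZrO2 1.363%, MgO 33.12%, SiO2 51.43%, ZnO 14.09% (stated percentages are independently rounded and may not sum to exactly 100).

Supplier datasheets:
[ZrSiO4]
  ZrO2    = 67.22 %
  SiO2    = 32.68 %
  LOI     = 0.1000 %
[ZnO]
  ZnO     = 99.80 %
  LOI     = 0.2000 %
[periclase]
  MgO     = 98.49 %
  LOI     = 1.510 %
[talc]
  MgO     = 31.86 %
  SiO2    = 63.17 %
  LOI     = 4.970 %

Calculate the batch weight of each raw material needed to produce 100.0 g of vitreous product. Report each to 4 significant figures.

Working values are shown (rounded to 4 significant digits) within the worked lines — all internal work carries full precision throughout; exactly one rounding is applied to every reported figure — all derived quantities, including four oxide percentages, totals, ignition loss, the yield, glass mass, are re-derived from the batch weights per 100.0 g of glass in full precision exactly as shown in either problem or answer.
Target oxide masses per 100.0 g vitreous product:
  ZrO2: 1.363% × 100.0 = 1.363 g
  MgO: 33.12% × 100.0 = 33.12 g
  SiO2: 51.43% × 100.0 = 51.43 g
  ZnO: 14.09% × 100.0 = 14.09 g
Checking each oxide sum given the weights on record, versus the basis set out (summed amounts equal target values within answer rounding):
  ZrO2: 2.028·0.6722 = 1.363 g (target 1.363 g)
  MgO: 7.631·0.9849 + 80.37·0.3186 = 33.12 g (target 33.12 g)
  SiO2: 2.028·0.3268 + 80.37·0.6317 = 51.43 g (target 51.43 g)
  ZnO: 14.12·0.9980 = 14.09 g (target 14.09 g)
Glass-mass closure: batch Σ − ignition loss = 100.0 g (oxide target masses add up to 100.0 g; stated basis 100.0 g — differing by rounding only).
Whole-batch sum: Σ batch = 104.1 g; the LOI term Σ batch·LOI equals 4.140 g; yield = glass ÷ total batch = 96.03%.

Batch per 100.0 g vitreous product:
  ZrSiO4: 2.028 g
  ZnO: 14.12 g
  periclase: 7.631 g
  talc: 80.37 g
Total batch = 104.1 g; LOI loss = 4.140 g; yield = 96.03%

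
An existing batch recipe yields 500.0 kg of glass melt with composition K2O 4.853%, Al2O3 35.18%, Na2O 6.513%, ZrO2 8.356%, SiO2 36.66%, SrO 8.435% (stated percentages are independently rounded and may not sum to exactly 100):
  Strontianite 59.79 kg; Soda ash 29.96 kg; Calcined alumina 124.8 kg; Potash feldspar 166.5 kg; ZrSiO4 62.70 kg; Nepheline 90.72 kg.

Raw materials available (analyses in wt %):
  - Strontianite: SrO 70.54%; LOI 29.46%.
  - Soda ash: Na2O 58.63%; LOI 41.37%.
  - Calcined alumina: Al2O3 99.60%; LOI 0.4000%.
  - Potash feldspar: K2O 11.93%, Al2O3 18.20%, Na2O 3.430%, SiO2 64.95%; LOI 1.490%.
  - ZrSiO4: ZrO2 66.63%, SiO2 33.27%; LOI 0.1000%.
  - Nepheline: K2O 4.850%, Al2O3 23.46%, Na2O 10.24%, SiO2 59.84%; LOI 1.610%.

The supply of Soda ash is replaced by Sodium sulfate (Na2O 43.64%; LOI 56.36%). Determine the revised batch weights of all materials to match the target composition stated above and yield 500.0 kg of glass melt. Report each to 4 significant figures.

In-progress results are rounded to four significant digits as shown; all internal work keeps full precision at every stage; a single rounding produces each reported number. All derived quantities, which include glass mass, six oxide percentages, yield, totals, LOI, are carried in exact precision, as set out in the problem or answer text, from the batch weights for 500.0 kg of glass.
Per-oxide target masses for 500.0 kg glass melt:
  K2O: 4.853% × 500.0 = 24.26 kg
  Al2O3: 35.18% × 500.0 = 175.9 kg
  Na2O: 6.513% × 500.0 = 32.56 kg
  ZrO2: 8.356% × 500.0 = 41.78 kg
  SiO2: 36.66% × 500.0 = 183.3 kg
  SrO: 8.435% × 500.0 = 42.18 kg
Per-oxide balance check on the weights just shown, at the basis given (sum by sum, the targets are met modulo rounding of the values):
  K2O: 166.5·0.1193 + 90.72·0.04850 = 24.26 kg (target 24.26 kg)
  Al2O3: 124.8·0.9960 + 166.5·0.1820 + 90.72·0.2346 = 175.9 kg (target 175.9 kg)
  Na2O: 40.25·0.4364 + 166.5·0.03430 + 90.72·0.1024 = 32.57 kg (target 32.56 kg)
  ZrO2: 62.70·0.6663 = 41.78 kg (target 41.78 kg)
  SiO2: 166.5·0.6495 + 62.70·0.3327 + 90.72·0.5984 = 183.3 kg (target 183.3 kg)
  SrO: 59.79·0.7054 = 42.18 kg (target 42.18 kg)
Consistency of the glass mass: Σ batch − LOI loss = 500.0 kg (targets for the oxides total 500.0 kg; versus the stated basis of 500.0 kg — rounding explains the deltas).
Total batch = Σ batch = 544.8 kg; the LOI term Σ batch·LOI equals 44.80 kg; the yield ratio, glass ÷ batch: 91.78%.

Revised batch per 500.0 kg glass melt:
  Strontianite: 59.79 kg
  Sodium sulfate: 40.25 kg
  Calcined alumina: 124.8 kg
  Potash feldspar: 166.5 kg
  ZrSiO4: 62.70 kg
  Nepheline: 90.72 kg
Total batch = 544.8 kg; LOI loss = 44.80 kg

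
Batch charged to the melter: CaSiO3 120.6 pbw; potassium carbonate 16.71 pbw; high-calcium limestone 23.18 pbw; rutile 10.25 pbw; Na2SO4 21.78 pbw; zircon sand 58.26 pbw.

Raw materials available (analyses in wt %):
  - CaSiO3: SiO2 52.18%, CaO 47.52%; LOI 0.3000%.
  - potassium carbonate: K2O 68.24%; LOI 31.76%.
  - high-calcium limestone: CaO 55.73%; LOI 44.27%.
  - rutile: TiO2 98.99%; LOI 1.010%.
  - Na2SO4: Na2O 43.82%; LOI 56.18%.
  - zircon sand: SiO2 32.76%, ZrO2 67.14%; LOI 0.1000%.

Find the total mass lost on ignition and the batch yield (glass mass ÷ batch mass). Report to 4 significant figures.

The whole derivation carries exact precision in all steps — the intermediate values are rounded to four significant digits when quoted. Exactly one rounding is applied to each reported value. All derived quantities are computed at full float precision (yield, glass mass, the six compositions, totals, ignition loss) using the weight values at 222.5 pbw of glass as given in the problem or the answer.
LOI of each material in turn:
  CaSiO3: 120.6 × 0.003000 = 0.3618 pbw
  potassium carbonate: 16.71 × 0.3176 = 5.307 pbw
  high-calcium limestone: 23.18 × 0.4427 = 10.26 pbw
  rutile: 10.25 × 0.01010 = 0.1035 pbw
  Na2SO4: 21.78 × 0.5618 = 12.24 pbw
  zircon sand: 58.26 × 0.001000 = 0.05826 pbw
Total LOI = 28.33 pbw
Glass = batch − LOI = 250.8 − 28.33 = 222.5 pbw

LOI loss = 28.33 pbw; glass = 222.5 pbw; yield = 88.70%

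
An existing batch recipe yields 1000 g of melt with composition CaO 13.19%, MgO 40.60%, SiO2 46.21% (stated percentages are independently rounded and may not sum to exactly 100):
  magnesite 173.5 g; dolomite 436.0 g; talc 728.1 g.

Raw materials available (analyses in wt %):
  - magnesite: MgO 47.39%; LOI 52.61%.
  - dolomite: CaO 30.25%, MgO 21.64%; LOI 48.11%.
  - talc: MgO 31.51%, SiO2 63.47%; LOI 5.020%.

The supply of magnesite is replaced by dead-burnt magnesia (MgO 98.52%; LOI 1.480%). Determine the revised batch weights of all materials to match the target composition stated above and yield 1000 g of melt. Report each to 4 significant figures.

Revised batch per 1000 g melt:
  dead-burnt magnesia: 83.47 g
  dolomite: 436.0 g
  talc: 728.1 g
Total batch = 1248 g; LOI loss = 247.5 g

Values along the way appear with 4-significant-digit rounding in the printout; all arithmetic keeps exact precision from first step to last — every reported figure is rounded a single time — all derived quantities (the totals, three oxide percentages, the yield, LOI, glass mass) are re-derived using the weight values at 1000 g of glass at exact precision, precisely as stated by the problem or answer text.
Oxide-by-oxide targets in 1000 g melt:
  CaO: 13.19% × 1000 = 131.9 g
  MgO: 40.60% × 1000 = 406.0 g
  SiO2: 46.21% × 1000 = 462.1 g
Checking each oxide sum from the weights as reported, for the quoted basis mass (every target is met by its sum exact up to rounding of places):
  CaO: 436.0·0.3025 = 131.9 g (target 131.9 g)
  MgO: 83.47·0.9852 + 436.0·0.2164 + 728.1·0.3151 = 406.0 g (target 406.0 g)
  SiO2: 728.1·0.6347 = 462.1 g (target 462.1 g)
Glass mass check: net batch after ignition = 1000 g (the Σ of target masses is 1000 g; versus the stated basis of 1000 g — deltas are rounding alone).
Adding the batch up: Σ batch = 1248 g; the LOI term Σ batch·LOI equals 247.5 g; as yield: glass ÷ batch → 80.16%.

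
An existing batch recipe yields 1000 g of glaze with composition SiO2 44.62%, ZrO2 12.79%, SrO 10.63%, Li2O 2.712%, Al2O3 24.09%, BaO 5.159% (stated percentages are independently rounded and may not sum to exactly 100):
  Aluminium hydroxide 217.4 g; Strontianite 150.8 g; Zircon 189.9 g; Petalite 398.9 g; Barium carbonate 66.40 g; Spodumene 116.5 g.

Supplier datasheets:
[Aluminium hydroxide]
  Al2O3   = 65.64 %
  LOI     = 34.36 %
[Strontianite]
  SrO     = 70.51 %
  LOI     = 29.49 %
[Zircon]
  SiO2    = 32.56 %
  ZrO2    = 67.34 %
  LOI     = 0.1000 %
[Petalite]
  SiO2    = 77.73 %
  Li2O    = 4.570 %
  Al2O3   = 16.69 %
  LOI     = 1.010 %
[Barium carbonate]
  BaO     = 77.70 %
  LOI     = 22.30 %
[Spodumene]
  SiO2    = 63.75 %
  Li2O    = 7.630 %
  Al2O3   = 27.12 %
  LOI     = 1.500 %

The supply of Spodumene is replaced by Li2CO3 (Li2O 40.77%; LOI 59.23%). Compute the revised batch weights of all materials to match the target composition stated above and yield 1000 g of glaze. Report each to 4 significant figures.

Revised batch per 1000 g glaze:
  Aluminium hydroxide: 241.3 g
  Strontianite: 150.8 g
  Zircon: 189.9 g
  Petalite: 494.5 g
  Barium carbonate: 66.40 g
  Li2CO3: 11.09 g
Total batch = 1154 g; LOI loss = 153.9 g

The intermediate values are displayed rounded off to 4 significant figures at each printed step — all arithmetic keeps full precision all the way through — every reported figure receives exactly one rounding. Derived quantities (totals, LOI, net glass mass, the yield, the six compositions) are rebuilt at full precision using the weight values at 1000 g of glass as set out in the problem or answer text.
Oxide mass targets, per 1000 g glaze:
  SiO2: 44.62% × 1000 = 446.2 g
  ZrO2: 12.79% × 1000 = 127.9 g
  SrO: 10.63% × 1000 = 106.3 g
  Li2O: 2.712% × 1000 = 27.12 g
  Al2O3: 24.09% × 1000 = 240.9 g
  BaO: 5.159% × 1000 = 51.59 g
Per-oxide balance check from the weights as reported, against the basis in use (oxide sums agree with the targets exact up to rounding of places):
  SiO2: 189.9·0.3256 + 494.5·0.7773 = 446.2 g (target 446.2 g)
  ZrO2: 189.9·0.6734 = 127.9 g (target 127.9 g)
  SrO: 150.8·0.7051 = 106.3 g (target 106.3 g)
  Li2O: 494.5·0.04570 + 11.09·0.4077 = 27.12 g (target 27.12 g)
  Al2O3: 241.3·0.6564 + 494.5·0.1669 = 240.9 g (target 240.9 g)
  BaO: 66.40·0.7770 = 51.59 g (target 51.59 g)
The glass-mass cross-check: whole batch net of LOI = 1000 g (per-oxide target masses sum to 1000 g; versus the stated basis of 1000 g — rounding explains the deltas).
Batch grand total — Σ batch = 1154 g; loss to ignition Σ batch·LOI = 153.9 g; glass ÷ batch gives a yield of 86.66%.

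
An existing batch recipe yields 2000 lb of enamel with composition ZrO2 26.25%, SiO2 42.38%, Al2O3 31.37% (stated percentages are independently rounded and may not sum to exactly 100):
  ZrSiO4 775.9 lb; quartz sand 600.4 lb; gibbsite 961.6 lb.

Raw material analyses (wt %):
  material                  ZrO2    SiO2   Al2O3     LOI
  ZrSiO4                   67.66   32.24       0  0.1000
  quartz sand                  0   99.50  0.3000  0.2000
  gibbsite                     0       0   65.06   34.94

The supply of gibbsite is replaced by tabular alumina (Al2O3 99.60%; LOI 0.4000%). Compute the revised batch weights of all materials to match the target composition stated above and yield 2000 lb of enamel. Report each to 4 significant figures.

Mid-chain values appear (rounded to 4 significant digits) alongside each step; each numeric step maintains full precision through every step; exactly one rounding is applied to each reported figure — all derived quantities, including the yield, LOI, totals, glass mass, the three compositions, are carried starting from the weights at 2000 lb of glass at full float precision as written in problem or answer.
Target masses of each oxide per 2000 lb enamel:
  ZrO2: 26.25% × 2000 = 525.0 lb
  SiO2: 42.38% × 2000 = 847.6 lb
  Al2O3: 31.37% × 2000 = 627.4 lb
Balance tally, oxide-wise, on the weights just shown, per the basis as stated (summed amounts equal target values once rounding is allowed for):
  ZrO2: 775.9·0.6766 = 525.0 lb (target 525.0 lb)
  SiO2: 775.9·0.3224 + 600.4·0.9950 = 847.5 lb (target 847.6 lb)
  Al2O3: 600.4·0.003000 + 628.1·0.9960 = 627.4 lb (target 627.4 lb)
Auditing the glass mass value: batch Σ − ignition loss = 2000 lb (oxide target masses add up to 2000 lb; stated basis 2000 lb — any gap is answer rounding).
Adding the batch up: Σ batch = 2004 lb; ignition loss, Σ(batch × LOI) = 4.489 lb; the yield ratio, glass ÷ batch: 99.78%.

Revised batch per 2000 lb enamel:
  ZrSiO4: 775.9 lb
  quartz sand: 600.4 lb
  tabular alumina: 628.1 lb
Total batch = 2004 lb; LOI loss = 4.489 lb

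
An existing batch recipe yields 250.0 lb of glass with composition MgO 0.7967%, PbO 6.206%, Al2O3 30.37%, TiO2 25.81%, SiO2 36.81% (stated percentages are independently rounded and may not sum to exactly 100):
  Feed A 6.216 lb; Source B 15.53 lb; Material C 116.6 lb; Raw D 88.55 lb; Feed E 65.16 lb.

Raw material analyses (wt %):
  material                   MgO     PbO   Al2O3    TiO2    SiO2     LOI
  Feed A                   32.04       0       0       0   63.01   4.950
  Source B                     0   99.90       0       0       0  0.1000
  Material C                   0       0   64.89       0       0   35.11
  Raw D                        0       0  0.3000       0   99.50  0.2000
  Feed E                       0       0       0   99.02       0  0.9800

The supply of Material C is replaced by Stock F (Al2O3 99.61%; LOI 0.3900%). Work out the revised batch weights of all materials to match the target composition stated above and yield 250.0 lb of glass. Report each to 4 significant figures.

Revised batch per 250.0 lb glass:
  Feed A: 6.216 lb
  Source B: 15.53 lb
  Stock F: 75.96 lb
  Raw D: 88.55 lb
  Feed E: 65.16 lb
Total batch = 251.4 lb; LOI loss = 1.435 lb

Intermediates are printed, rounded to 4 significant digits, in the printout; all internal work keeps full float precision all the way through; a single rounding finalizes each reported result. Derived quantities, which include the five compositions, the totals, yield, ignition loss, net glass mass, are rebuilt in full precision, as written in the question or the answer, from the batch weights on 250.0 lb of glass.
The oxide mass targets at 250.0 lb glass:
  MgO: 0.7967% × 250.0 = 1.992 lb
  PbO: 6.206% × 250.0 = 15.52 lb
  Al2O3: 30.37% × 250.0 = 75.92 lb
  TiO2: 25.81% × 250.0 = 64.53 lb
  SiO2: 36.81% × 250.0 = 92.02 lb
Mass-balance tally per oxide per the reported batch figures, per the basis as stated (delivered sums recover each target exact up to rounding of places):
  MgO: 6.216·0.3204 = 1.992 lb (target 1.992 lb)
  PbO: 15.53·0.9990 = 15.51 lb (target 15.52 lb)
  Al2O3: 75.96·0.9961 + 88.55·0.003000 = 75.93 lb (target 75.92 lb)
  TiO2: 65.16·0.9902 = 64.52 lb (target 64.53 lb)
  SiO2: 6.216·0.6301 + 88.55·0.9950 = 92.02 lb (target 92.02 lb)
The glass-mass cross-check: the batch minus its LOI: 250.0 lb (summing oxide targets gives 250.0 lb; the stated basis being 250.0 lb — deltas are rounding alone).
Adding the batch up: Σ batch = 251.4 lb; LOI removed, Σ of batch·LOI: 1.435 lb; yield, glass over the total, = 99.43%.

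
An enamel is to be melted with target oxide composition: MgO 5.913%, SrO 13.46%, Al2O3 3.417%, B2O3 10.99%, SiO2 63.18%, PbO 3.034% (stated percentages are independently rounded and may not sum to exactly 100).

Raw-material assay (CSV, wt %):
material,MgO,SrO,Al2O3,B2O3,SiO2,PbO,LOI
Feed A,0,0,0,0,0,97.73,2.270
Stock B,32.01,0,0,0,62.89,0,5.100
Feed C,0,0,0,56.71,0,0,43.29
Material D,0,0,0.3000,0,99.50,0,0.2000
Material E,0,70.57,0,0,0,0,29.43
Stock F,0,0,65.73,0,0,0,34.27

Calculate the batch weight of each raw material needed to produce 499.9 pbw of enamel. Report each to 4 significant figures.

Intermediates are displayed, with 4-significant-figure rounding, within the worked lines. The whole derivation holds exact precision at every stage. Every reported number carries a single rounding — derived quantities (the six compositions, totals, net glass mass, yield, LOI) are computed starting from the weights at 499.9 pbw of glass in full float precision as quoted within problem or answer.
Oxide-by-oxide targets in 499.9 pbw enamel:
  MgO: 5.913% × 499.9 = 29.56 pbw
  SrO: 13.46% × 499.9 = 67.29 pbw
  Al2O3: 3.417% × 499.9 = 17.08 pbw
  B2O3: 10.99% × 499.9 = 54.94 pbw
  SiO2: 63.18% × 499.9 = 315.8 pbw
  PbO: 3.034% × 499.9 = 15.17 pbw
Balance tally, oxide-wise, using the reported weights, for the quoted basis mass (summed amounts equal target values once rounding is allowed for):
  MgO: 92.34·0.3201 = 29.56 pbw (target 29.56 pbw)
  SrO: 95.35·0.7057 = 67.29 pbw (target 67.29 pbw)
  Al2O3: 259.1·0.003000 + 24.81·0.6573 = 17.08 pbw (target 17.08 pbw)
  B2O3: 96.88·0.5671 = 54.94 pbw (target 54.94 pbw)
  SiO2: 92.34·0.6289 + 259.1·0.9950 = 315.9 pbw (target 315.8 pbw)
  PbO: 15.52·0.9773 = 15.17 pbw (target 15.17 pbw)
Glass-mass bookkeeping: total batch − LOI = 499.9 pbw (the Σ of target masses is 499.9 pbw; against the stated basis, 499.9 pbw — rounding explains the deltas).
Adding the batch up: Σ batch = 584.0 pbw; Σ batch·LOI gives LOI loss = 84.08 pbw; yield = glass ÷ total batch = 85.60%.

Batch per 499.9 pbw enamel:
  Feed A: 15.52 pbw
  Stock B: 92.34 pbw
  Feed C: 96.88 pbw
  Material D: 259.1 pbw
  Material E: 95.35 pbw
  Stock F: 24.81 pbw
Total batch = 584.0 pbw; LOI loss = 84.08 pbw; yield = 85.60%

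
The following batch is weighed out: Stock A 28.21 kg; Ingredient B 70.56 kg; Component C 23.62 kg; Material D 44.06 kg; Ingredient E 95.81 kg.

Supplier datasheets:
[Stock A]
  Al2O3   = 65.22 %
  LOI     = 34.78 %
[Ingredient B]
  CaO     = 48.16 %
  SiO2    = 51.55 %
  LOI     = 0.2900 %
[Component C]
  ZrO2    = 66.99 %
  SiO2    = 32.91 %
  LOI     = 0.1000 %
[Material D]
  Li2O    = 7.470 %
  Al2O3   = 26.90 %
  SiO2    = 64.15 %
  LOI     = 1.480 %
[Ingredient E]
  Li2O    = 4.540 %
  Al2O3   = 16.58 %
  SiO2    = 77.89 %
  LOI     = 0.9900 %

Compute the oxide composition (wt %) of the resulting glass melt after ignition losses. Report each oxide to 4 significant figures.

Working values are displayed, rounded to 4 significant figures, within the worked lines — the working math keeps full float precision in every operation — each reported value includes exactly one rounding. The derived quantities (the totals, ignition loss, the yield, five oxide percentages, glass mass) are computed from the batch weights at 250.6 kg of glass at full precision, as set out in problem or answer.
Delivered oxide masses:
  CaO: 70.56·0.4816 = 33.98 kg
  ZrO2: 23.62·0.6699 = 15.82 kg
  Li2O: 44.06·0.07470 + 95.81·0.04540 = 7.641 kg
  Al2O3: 28.21·0.6522 + 44.06·0.2690 + 95.81·0.1658 = 46.14 kg
  SiO2: 70.56·0.5155 + 23.62·0.3291 + 44.06·0.6415 + 95.81·0.7789 = 147.0 kg
LOI: 28.21·0.3478 + 70.56·0.002900 + 23.62·0.001000 + 44.06·0.01480 + 95.81·0.009900 = 11.64 kg
Net of LOI, the glass mass = 262.3 − 11.64 = 250.6 kg (the oxide masses sum to this)
wt % = 100 × oxide mass / glass mass

Glass mass = 250.6 kg (batch 262.3 − LOI 11.64).
Composition: CaO 13.56%, ZrO2 6.314%, Li2O 3.049%, Al2O3 18.41%, SiO2 58.67%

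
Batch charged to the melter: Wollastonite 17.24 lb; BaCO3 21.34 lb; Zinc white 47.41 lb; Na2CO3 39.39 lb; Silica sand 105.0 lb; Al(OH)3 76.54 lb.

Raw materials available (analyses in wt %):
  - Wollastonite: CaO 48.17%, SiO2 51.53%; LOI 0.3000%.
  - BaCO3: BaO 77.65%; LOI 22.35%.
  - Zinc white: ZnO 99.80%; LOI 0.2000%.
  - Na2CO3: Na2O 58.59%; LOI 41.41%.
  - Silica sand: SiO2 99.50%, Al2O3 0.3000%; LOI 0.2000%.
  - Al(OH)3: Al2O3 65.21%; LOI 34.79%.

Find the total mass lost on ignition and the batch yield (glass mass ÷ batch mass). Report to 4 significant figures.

LOI loss = 48.07 lb; glass = 258.9 lb; yield = 84.34%

Mid-chain values appear (rounded to four significant digits) within the worked lines — each numeric step carries full precision from first step to last — each reported number takes just one rounding; derived quantities, which include totals, the six compositions, ignition loss, glass mass, the yield, are recomputed in exact precision, precisely as stated by either problem or answer, using the weight values per 258.9 lb of glass.
Material-by-material LOI:
  Wollastonite: 17.24 × 0.003000 = 0.05172 lb
  BaCO3: 21.34 × 0.2235 = 4.769 lb
  Zinc white: 47.41 × 0.002000 = 0.09482 lb
  Na2CO3: 39.39 × 0.4141 = 16.31 lb
  Silica sand: 105.0 × 0.002000 = 0.2100 lb
  Al(OH)3: 76.54 × 0.3479 = 26.63 lb
Total LOI = 48.07 lb
Glass = batch − LOI = 306.9 − 48.07 = 258.9 lb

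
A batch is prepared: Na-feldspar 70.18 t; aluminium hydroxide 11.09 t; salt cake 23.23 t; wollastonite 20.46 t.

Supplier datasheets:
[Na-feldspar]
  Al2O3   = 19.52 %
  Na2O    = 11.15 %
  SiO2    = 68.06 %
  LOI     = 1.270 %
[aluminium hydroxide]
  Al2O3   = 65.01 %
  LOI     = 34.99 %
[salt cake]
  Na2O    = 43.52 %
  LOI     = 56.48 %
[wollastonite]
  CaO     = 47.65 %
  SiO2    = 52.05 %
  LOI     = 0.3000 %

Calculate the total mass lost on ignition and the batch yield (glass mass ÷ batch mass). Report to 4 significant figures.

Values along the way are shown (rounded to four significant figures) in the working — the working math holds full float precision in all steps — exactly one rounding is applied to each reported figure; derived quantities (ignition loss, four oxide percentages, yield, glass mass, the totals) are computed in full float precision using the weight values for 107.0 t of glass, as written in the question or the answer.
Loss on ignition, line by line:
  Na-feldspar: 70.18 × 0.01270 = 0.8913 t
  aluminium hydroxide: 11.09 × 0.3499 = 3.880 t
  salt cake: 23.23 × 0.5648 = 13.12 t
  wollastonite: 20.46 × 0.003000 = 0.06138 t
Total LOI = 17.95 t
Glass = batch − LOI = 125.0 − 17.95 = 107.0 t

LOI loss = 17.95 t; glass = 107.0 t; yield = 85.63%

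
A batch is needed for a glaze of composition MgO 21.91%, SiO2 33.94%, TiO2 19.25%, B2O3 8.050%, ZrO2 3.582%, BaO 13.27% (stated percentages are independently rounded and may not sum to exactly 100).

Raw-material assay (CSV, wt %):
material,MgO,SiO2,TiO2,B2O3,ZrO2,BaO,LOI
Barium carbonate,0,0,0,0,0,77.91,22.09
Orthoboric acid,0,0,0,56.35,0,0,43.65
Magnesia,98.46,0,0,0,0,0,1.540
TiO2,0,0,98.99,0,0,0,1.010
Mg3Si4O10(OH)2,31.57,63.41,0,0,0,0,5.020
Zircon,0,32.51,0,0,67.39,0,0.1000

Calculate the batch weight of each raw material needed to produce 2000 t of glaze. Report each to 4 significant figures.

Full precision is maintained in every operation; mid-chain values are shown, with 4-significant-digit rounding, in the working. Exactly one rounding lands on each reported figure; the derived quantities are re-derived at full float precision (yield, totals, net glass mass, six oxide percentages, ignition loss) starting from the weights per 2000 t of glass as quoted within either problem or answer.
Target masses of each oxide per 2000 t glaze:
  MgO: 21.91% × 2000 = 438.2 t
  SiO2: 33.94% × 2000 = 678.8 t
  TiO2: 19.25% × 2000 = 385.0 t
  B2O3: 8.050% × 2000 = 161.0 t
  ZrO2: 3.582% × 2000 = 71.64 t
  BaO: 13.27% × 2000 = 265.4 t
Balance tally, oxide-wise, per the reported batch figures, for the quoted basis mass (every target is met by its sum up to rounding of the answer):
  MgO: 119.3·0.9846 + 1016·0.3157 = 438.2 t (target 438.2 t)
  SiO2: 1016·0.6341 + 106.3·0.3251 = 678.8 t (target 678.8 t)
  TiO2: 388.9·0.9899 = 385.0 t (target 385.0 t)
  B2O3: 285.7·0.5635 = 161.0 t (target 161.0 t)
  ZrO2: 106.3·0.6739 = 71.64 t (target 71.64 t)
  BaO: 340.6·0.7791 = 265.4 t (target 265.4 t)
Glass-mass bookkeeping: net batch after ignition = 2000 t (the Σ of target masses is 2000 t; the stated basis being 2000 t — deltas are rounding alone).
Summing the batch: Σ batch = 2257 t; the LOI term Σ batch·LOI equals 256.8 t; yield: glass divided by total = 88.62%.

Batch per 2000 t glaze:
  Barium carbonate: 340.6 t
  Orthoboric acid: 285.7 t
  Magnesia: 119.3 t
  TiO2: 388.9 t
  Mg3Si4O10(OH)2: 1016 t
  Zircon: 106.3 t
Total batch = 2257 t; LOI loss = 256.8 t; yield = 88.62%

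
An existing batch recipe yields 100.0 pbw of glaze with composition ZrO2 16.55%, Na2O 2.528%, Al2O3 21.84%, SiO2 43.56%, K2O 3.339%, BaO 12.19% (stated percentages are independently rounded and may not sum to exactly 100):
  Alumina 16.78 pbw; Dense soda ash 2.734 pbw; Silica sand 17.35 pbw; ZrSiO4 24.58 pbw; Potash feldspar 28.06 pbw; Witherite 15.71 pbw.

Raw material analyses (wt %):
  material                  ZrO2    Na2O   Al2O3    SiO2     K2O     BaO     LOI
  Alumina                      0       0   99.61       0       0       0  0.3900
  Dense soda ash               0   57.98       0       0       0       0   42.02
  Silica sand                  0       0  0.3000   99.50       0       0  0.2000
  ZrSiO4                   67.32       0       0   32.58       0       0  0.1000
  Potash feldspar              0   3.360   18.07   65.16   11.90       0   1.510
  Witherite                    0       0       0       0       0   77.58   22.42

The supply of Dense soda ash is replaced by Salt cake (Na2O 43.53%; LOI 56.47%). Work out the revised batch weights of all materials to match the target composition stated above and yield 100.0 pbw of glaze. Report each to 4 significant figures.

Revised batch per 100.0 pbw glaze:
  Alumina: 16.78 pbw
  Salt cake: 3.642 pbw
  Silica sand: 17.35 pbw
  ZrSiO4: 24.58 pbw
  Potash feldspar: 28.06 pbw
  Witherite: 15.71 pbw
Total batch = 106.1 pbw; LOI loss = 6.127 pbw

All arithmetic holds full float precision through every step — the intermediate values appear, with 4-significant-digit rounding, at each printed step; exactly one rounding is applied to each reported figure. Derived quantities are recomputed at exact precision (the six compositions, glass mass, the yield, the totals, LOI) from the batch weights on 100.0 pbw of glass, precisely as stated by the problem or the answer.
Target masses of each oxide per 100.0 pbw glaze:
  ZrO2: 16.55% × 100.0 = 16.55 pbw
  Na2O: 2.528% × 100.0 = 2.528 pbw
  Al2O3: 21.84% × 100.0 = 21.84 pbw
  SiO2: 43.56% × 100.0 = 43.56 pbw
  K2O: 3.339% × 100.0 = 3.339 pbw
  BaO: 12.19% × 100.0 = 12.19 pbw
A balance pass over the oxides, on the weights just shown, per the basis as stated (every target is met by its sum once rounding is allowed for):
  ZrO2: 24.58·0.6732 = 16.55 pbw (target 16.55 pbw)
  Na2O: 3.642·0.4353 + 28.06·0.03360 = 2.528 pbw (target 2.528 pbw)
  Al2O3: 16.78·0.9961 + 17.35·0.003000 + 28.06·0.1807 = 21.84 pbw (target 21.84 pbw)
  SiO2: 17.35·0.9950 + 24.58·0.3258 + 28.06·0.6516 = 43.56 pbw (target 43.56 pbw)
  K2O: 28.06·0.1190 = 3.339 pbw (target 3.339 pbw)
  BaO: 15.71·0.7758 = 12.19 pbw (target 12.19 pbw)
Consistency of the glass mass: whole batch net of LOI = 99.99 pbw (summing oxide targets gives 100.0 pbw; with the basis standing at 100.0 pbw — deltas are rounding alone).
Batch total: Σ batch = 106.1 pbw; LOI loss = Σ batch·LOI = 6.127 pbw; yield = glass ÷ total batch = 94.23%.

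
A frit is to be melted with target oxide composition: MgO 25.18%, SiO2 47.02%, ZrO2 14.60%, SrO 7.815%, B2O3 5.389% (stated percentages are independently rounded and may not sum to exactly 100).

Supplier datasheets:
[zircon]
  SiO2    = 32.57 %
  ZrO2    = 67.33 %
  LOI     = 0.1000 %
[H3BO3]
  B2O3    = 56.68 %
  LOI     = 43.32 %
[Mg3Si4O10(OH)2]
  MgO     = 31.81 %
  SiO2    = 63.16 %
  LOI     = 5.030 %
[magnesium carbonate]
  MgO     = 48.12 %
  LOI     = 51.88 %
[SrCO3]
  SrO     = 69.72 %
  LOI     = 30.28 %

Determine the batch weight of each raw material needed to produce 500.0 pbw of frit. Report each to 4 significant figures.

Mid-chain values are shown (rounded to four significant figures) on the page; each numeric step holds full float precision all the way through — exactly one rounding is applied to every reported value — the derived quantities are recomputed in full precision (five oxide percentages, totals, net glass mass, yield, LOI) from the weighed amounts for 500.0 pbw of glass exactly as printed in the question or the answer.
Per-oxide target masses for 500.0 pbw frit:
  MgO: 25.18% × 500.0 = 125.9 pbw
  SiO2: 47.02% × 500.0 = 235.1 pbw
  ZrO2: 14.60% × 500.0 = 73.00 pbw
  SrO: 7.815% × 500.0 = 39.08 pbw
  B2O3: 5.389% × 500.0 = 26.94 pbw
Mass-balance tally per oxide applying the batch weights above, at the basis given (delivered sums recover each target modulo rounding of the values):
  MgO: 316.3·0.3181 + 52.53·0.4812 = 125.9 pbw (target 125.9 pbw)
  SiO2: 108.4·0.3257 + 316.3·0.6316 = 235.1 pbw (target 235.1 pbw)
  ZrO2: 108.4·0.6733 = 72.99 pbw (target 73.00 pbw)
  SrO: 56.05·0.6972 = 39.08 pbw (target 39.08 pbw)
  B2O3: 47.54·0.5668 = 26.95 pbw (target 26.94 pbw)
The glass-mass cross-check: batch Σ − ignition loss = 500.0 pbw (the Σ of target masses is 500.0 pbw; stated basis 500.0 pbw — any gap is answer rounding).
Whole-batch sum: Σ batch = 580.8 pbw; the LOI term Σ batch·LOI equals 80.84 pbw; glass ÷ batch gives a yield of 86.08%.

Batch per 500.0 pbw frit:
  zircon: 108.4 pbw
  H3BO3: 47.54 pbw
  Mg3Si4O10(OH)2: 316.3 pbw
  magnesium carbonate: 52.53 pbw
  SrCO3: 56.05 pbw
Total batch = 580.8 pbw; LOI loss = 80.84 pbw; yield = 86.08%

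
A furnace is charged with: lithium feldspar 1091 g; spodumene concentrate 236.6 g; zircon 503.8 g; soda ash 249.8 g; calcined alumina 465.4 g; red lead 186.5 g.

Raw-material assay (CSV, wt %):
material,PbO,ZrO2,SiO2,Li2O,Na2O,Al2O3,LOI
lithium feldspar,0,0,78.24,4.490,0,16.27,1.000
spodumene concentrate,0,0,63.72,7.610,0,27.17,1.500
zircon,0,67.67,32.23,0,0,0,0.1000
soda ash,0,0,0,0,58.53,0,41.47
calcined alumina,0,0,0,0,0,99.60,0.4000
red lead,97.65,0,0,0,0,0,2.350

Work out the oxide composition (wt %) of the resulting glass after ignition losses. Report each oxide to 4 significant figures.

Glass mass = 2608 g (batch 2733 − LOI 124.8).
Composition: PbO 6.982%, ZrO2 13.07%, SiO2 44.73%, Li2O 2.568%, Na2O 5.605%, Al2O3 27.04%

Every computation runs at full float precision in every operation — working values appear, rounded to 4 significant figures, alongside each step — a single rounding finalizes each reported number — the derived quantities, which include the yield, glass mass, totals, ignition loss, six oxide percentages, are recomputed in full precision, as they appear in either problem or answer, using the weight values on 2608 g of glass.
Delivered oxide masses:
  PbO: 186.5·0.9765 = 182.1 g
  ZrO2: 503.8·0.6767 = 340.9 g
  SiO2: 1091·0.7824 + 236.6·0.6372 + 503.8·0.3223 = 1167 g
  Li2O: 1091·0.04490 + 236.6·0.07610 = 66.99 g
  Na2O: 249.8·0.5853 = 146.2 g
  Al2O3: 1091·0.1627 + 236.6·0.2717 + 465.4·0.9960 = 705.3 g
LOI: 1091·0.01000 + 236.6·0.01500 + 503.8·0.001000 + 249.8·0.4147 + 465.4·0.004000 + 186.5·0.02350 = 124.8 g
The glass mass, total less LOI, = 2733 − 124.8 = 2608 g (consistent with Σ oxide mass)
wt % = 100 × oxide mass / glass mass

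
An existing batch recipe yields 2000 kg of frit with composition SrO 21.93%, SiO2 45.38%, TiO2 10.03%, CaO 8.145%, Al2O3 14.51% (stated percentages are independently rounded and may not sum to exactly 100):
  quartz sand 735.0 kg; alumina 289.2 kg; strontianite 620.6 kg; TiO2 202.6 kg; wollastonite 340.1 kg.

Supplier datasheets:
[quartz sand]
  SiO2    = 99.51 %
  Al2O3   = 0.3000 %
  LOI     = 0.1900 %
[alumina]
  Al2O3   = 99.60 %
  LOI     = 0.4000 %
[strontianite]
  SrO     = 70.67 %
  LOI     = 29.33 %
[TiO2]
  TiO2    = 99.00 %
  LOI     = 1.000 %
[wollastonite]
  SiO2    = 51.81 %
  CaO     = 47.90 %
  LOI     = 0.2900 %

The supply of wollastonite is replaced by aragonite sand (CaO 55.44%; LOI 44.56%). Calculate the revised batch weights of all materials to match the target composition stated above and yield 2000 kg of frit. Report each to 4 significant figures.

All arithmetic keeps full float precision from start to finish. Mid-chain values are printed rounded to 4 significant digits. Each reported value is rounded once only. The derived quantities, including the five compositions, LOI, glass mass, totals, the yield, are re-derived from the batch weights on 2000 kg of glass at exact precision, as quoted within either problem or answer.
Per-oxide target masses for 2000 kg frit:
  SrO: 21.93% × 2000 = 438.6 kg
  SiO2: 45.38% × 2000 = 907.6 kg
  TiO2: 10.03% × 2000 = 200.6 kg
  CaO: 8.145% × 2000 = 162.9 kg
  Al2O3: 14.51% × 2000 = 290.2 kg
Mass-balance tally per oxide on the weights just shown, under the basis named above (each sum matches its target mass once rounding is allowed for):
  SrO: 620.6·0.7067 = 438.6 kg (target 438.6 kg)
  SiO2: 912.1·0.9951 = 907.6 kg (target 907.6 kg)
  TiO2: 202.6·0.9900 = 200.6 kg (target 200.6 kg)
  CaO: 293.8·0.5544 = 162.9 kg (target 162.9 kg)
  Al2O3: 912.1·0.003000 + 288.6·0.9960 = 290.2 kg (target 290.2 kg)
Mass balance on the glass: net batch after ignition = 2000 kg (summing oxide targets gives 2000 kg; with the basis standing at 2000 kg — deltas are rounding alone).
Batch grand total — Σ batch = 2318 kg; the LOI term Σ batch·LOI equals 317.9 kg; glass ÷ batch gives a yield of 86.29%.

Revised batch per 2000 kg frit:
  quartz sand: 912.1 kg
  alumina: 288.6 kg
  strontianite: 620.6 kg
  TiO2: 202.6 kg
  aragonite sand: 293.8 kg
Total batch = 2318 kg; LOI loss = 317.9 kg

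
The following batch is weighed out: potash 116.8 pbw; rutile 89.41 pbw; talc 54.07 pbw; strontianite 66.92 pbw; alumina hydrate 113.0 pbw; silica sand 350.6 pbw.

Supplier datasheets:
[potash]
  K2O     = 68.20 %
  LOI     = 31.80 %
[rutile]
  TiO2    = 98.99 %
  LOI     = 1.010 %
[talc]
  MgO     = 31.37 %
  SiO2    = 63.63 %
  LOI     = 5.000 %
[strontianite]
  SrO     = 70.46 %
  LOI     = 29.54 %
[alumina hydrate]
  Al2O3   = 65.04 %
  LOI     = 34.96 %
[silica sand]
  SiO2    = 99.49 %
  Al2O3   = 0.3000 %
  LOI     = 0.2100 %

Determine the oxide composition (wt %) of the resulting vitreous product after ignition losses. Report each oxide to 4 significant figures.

Glass mass = 690.0 pbw (batch 790.8 − LOI 100.8).
Composition: MgO 2.458%, SiO2 55.54%, Al2O3 10.80%, K2O 11.54%, TiO2 12.83%, SrO 6.833%

All arithmetic holds full float precision at every stage — the intermediate values are shown, with 4-significant-figure rounding, alongside each step; every reported value takes exactly one rounding. All derived quantities are carried from the batch weights per 690.0 pbw of glass in full precision (totals, the yield, LOI, glass mass, six oxide percentages), as quoted within the question or the answer.
Per-oxide mass from batch:
  MgO: 54.07·0.3137 = 16.96 pbw
  SiO2: 54.07·0.6363 + 350.6·0.9949 = 383.2 pbw
  Al2O3: 113.0·0.6504 + 350.6·0.003000 = 74.55 pbw
  K2O: 116.8·0.6820 = 79.66 pbw
  TiO2: 89.41·0.9899 = 88.51 pbw
  SrO: 66.92·0.7046 = 47.15 pbw
LOI: 116.8·0.3180 + 89.41·0.01010 + 54.07·0.05000 + 66.92·0.2954 + 113.0·0.3496 + 350.6·0.002100 = 100.8 pbw
Resulting glass, batch − LOI: 790.8 − 100.8 = 690.0 pbw (consistent with Σ oxide mass)
wt % = oxide mass / glass mass × 100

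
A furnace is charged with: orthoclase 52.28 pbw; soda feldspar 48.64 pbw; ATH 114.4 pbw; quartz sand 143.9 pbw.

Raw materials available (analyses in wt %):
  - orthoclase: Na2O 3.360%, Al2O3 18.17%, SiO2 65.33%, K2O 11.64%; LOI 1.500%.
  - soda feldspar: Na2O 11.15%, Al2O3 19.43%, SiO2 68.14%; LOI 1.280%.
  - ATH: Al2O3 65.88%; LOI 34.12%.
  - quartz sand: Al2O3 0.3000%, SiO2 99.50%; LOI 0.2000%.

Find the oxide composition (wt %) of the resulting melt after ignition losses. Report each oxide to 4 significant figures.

Every computation carries exact precision at every stage — intermediates appear (rounded to 4 significant digits) when written out; each reported value takes just one rounding — derived quantities are recomputed at exact precision (four oxide percentages, glass mass, yield, ignition loss, the totals) using the weight values per 318.5 pbw of glass, exactly as shown in the question or the answer.
Mass of each oxide from the mix:
  Na2O: 52.28·0.03360 + 48.64·0.1115 = 7.180 pbw
  Al2O3: 52.28·0.1817 + 48.64·0.1943 + 114.4·0.6588 + 143.9·0.003000 = 94.75 pbw
  SiO2: 52.28·0.6533 + 48.64·0.6814 + 143.9·0.9950 = 210.5 pbw
  K2O: 52.28·0.1164 = 6.085 pbw
LOI: 52.28·0.01500 + 48.64·0.01280 + 114.4·0.3412 + 143.9·0.002000 = 40.73 pbw
Glass mass = batch − LOI = 359.2 − 40.73 = 318.5 pbw (equal to the oxide-mass sum)
each oxide over glass, ×100, is wt %

Glass mass = 318.5 pbw (batch 359.2 − LOI 40.73).
Composition: Na2O 2.254%, Al2O3 29.75%, SiO2 66.09%, K2O 1.911%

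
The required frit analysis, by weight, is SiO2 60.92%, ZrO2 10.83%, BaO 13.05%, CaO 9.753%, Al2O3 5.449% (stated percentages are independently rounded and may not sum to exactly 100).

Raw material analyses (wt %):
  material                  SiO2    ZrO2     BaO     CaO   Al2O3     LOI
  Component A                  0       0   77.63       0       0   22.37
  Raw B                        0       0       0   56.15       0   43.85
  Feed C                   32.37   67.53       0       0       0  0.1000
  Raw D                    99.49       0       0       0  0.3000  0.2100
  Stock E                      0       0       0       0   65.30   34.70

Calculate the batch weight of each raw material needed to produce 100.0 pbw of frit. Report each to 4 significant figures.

All internal work carries full precision throughout; mid-chain values are printed (rounded to four significant digits) at each printed step; a single rounding yields each reported figure. The derived quantities (the yield, net glass mass, five oxide percentages, the totals, LOI) are rebuilt starting from the weights at 100.0 pbw of glass at full float precision as set out in the question or the answer.
Target masses of each oxide per 100.0 pbw frit:
  SiO2: 60.92% × 100.0 = 60.92 pbw
  ZrO2: 10.83% × 100.0 = 10.83 pbw
  BaO: 13.05% × 100.0 = 13.05 pbw
  CaO: 9.753% × 100.0 = 9.753 pbw
  Al2O3: 5.449% × 100.0 = 5.449 pbw
Checking each oxide sum working from each reported weight, under the basis named above (summed amounts equal target values once rounding is allowed for):
  SiO2: 16.04·0.3237 + 56.01·0.9949 = 60.92 pbw (target 60.92 pbw)
  ZrO2: 16.04·0.6753 = 10.83 pbw (target 10.83 pbw)
  BaO: 16.81·0.7763 = 13.05 pbw (target 13.05 pbw)
  CaO: 17.37·0.5615 = 9.753 pbw (target 9.753 pbw)
  Al2O3: 56.01·0.003000 + 8.087·0.6530 = 5.449 pbw (target 5.449 pbw)
Glass-mass closure: whole batch net of LOI = 100.0 pbw (the targets, summed, come to 100.0 pbw; stated basis 100.0 pbw — a pure rounding effect).
Whole-batch sum: Σ batch = 114.3 pbw; ignition loss, Σ(batch × LOI) = 14.32 pbw; yield: glass divided by total = 87.48%.

Batch per 100.0 pbw frit:
  Component A: 16.81 pbw
  Raw B: 17.37 pbw
  Feed C: 16.04 pbw
  Raw D: 56.01 pbw
  Stock E: 8.087 pbw
Total batch = 114.3 pbw; LOI loss = 14.32 pbw; yield = 87.48%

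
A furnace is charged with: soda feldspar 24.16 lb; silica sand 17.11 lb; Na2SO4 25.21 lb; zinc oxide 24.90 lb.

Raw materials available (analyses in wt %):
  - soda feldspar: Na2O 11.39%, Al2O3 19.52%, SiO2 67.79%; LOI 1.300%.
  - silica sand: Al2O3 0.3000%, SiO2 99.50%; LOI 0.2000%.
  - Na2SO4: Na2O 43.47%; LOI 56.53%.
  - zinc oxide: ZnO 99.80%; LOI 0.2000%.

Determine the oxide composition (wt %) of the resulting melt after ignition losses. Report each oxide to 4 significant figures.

Intermediates are displayed rounded off to 4 significant digits between the steps — the working math carries exact precision through every step. A single rounding produces every reported result — all derived quantities are computed starting from the weights on 76.73 lb of glass at full float precision (net glass mass, four oxide percentages, LOI, the totals, the yield), as set out in problem or answer.
Delivered oxide masses:
  Na2O: 24.16·0.1139 + 25.21·0.4347 = 13.71 lb
  Al2O3: 24.16·0.1952 + 17.11·0.003000 = 4.767 lb
  ZnO: 24.90·0.9980 = 24.85 lb
  SiO2: 24.16·0.6779 + 17.11·0.9950 = 33.40 lb
LOI: 24.16·0.01300 + 17.11·0.002000 + 25.21·0.5653 + 24.90·0.002000 = 14.65 lb
Glass mass = batch − LOI = 91.38 − 14.65 = 76.73 lb (the oxide masses sum to this)
percent share: oxide ÷ glass, ×100

Glass mass = 76.73 lb (batch 91.38 − LOI 14.65).
Composition: Na2O 17.87%, Al2O3 6.213%, ZnO 32.39%, SiO2 43.53%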